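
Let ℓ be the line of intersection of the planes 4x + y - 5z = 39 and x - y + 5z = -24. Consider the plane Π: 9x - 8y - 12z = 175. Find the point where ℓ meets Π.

Direction of ℓ: (4, 1, -5) × (1, -1, 5) = (0, -25, -5).
A point on ℓ: solving the two plane equations with y = 2 gives (3, 2, -5).
Substitute r = (3, 2, -5) + t(0, -25, -5) into the plane: 71 + 260t = 175, so t = 2/5.
Intersection: (3, 2, -5) + (2/5)·(0, -25, -5) = (3, -8, -7).

(3, -8, -7)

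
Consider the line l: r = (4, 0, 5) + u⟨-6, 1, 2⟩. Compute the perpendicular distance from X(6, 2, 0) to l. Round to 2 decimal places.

4.82

Taking (4, 0, 5) on l with direction v = (-6, 1, 2): w = X − (4, 0, 5) = (2, 2, -5), and w × v = (9, 26, 14).
Distance = |w × v| / |v| = √953 / √41 ≈ 4.82.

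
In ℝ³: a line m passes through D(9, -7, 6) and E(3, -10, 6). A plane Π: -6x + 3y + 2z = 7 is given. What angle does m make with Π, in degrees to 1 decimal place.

A direction vector for m is E − D = (-6, -3, 0).
sin θ = |n·v| / (|n||v|) = |27| / (√49 · √45) = 0.57499.
θ ≈ 35.1°.

35.1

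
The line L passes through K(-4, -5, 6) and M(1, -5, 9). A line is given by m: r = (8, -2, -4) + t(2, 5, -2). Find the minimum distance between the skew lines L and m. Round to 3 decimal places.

11.486

A direction vector for L is M − K = (5, 0, 3).
Common perpendicular direction n = (5, 0, 3) × (2, 5, -2) = (-15, 16, 25).
With w = (8, -2, -4) − (-4, -5, 6) = (12, 3, -10), w · n = -382.
Distance = |w · n| / |n| = |-382| / √1106 ≈ 11.486.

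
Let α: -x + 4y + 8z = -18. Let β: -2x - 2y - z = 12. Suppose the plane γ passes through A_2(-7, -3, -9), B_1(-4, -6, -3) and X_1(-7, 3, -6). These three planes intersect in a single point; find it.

A_2B_1 = (3, -3, 6), A_2X_1 = (0, 6, 3); a normal to γ is A_2B_1 × A_2X_1 = (-45, -9, 18).
Using A_2: γ has equation -45x - 9y + 18z = 180.
Solving the 3×3 linear system -x + 4y + 8z = -18, -2x - 2y - z = 12, -45x - 9y + 18z = 180 (e.g. by elimination or Cramer's rule, determinant = -207) gives (-6, 2, -4).

(-6, 2, -4)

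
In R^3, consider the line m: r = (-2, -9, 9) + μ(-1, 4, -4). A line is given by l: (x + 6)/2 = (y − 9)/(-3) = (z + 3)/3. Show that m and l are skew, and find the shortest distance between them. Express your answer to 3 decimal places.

l has direction (2, -3, 3) through (-6, 9, -3).
Common perpendicular direction n = (-1, 4, -4) × (2, -3, 3) = (0, -5, -5).
With w = (-6, 9, -3) − (-2, -9, 9) = (-4, 18, -12), w · n = -30.
Since n ≠ 0 the lines are not parallel, and w · n = -30 ≠ 0 so they do not intersect; hence they are skew.
Distance = |w · n| / |n| = |-30| / √50 ≈ 4.243.

4.243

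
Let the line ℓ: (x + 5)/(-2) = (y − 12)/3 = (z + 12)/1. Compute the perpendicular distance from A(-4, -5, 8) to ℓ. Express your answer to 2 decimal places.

24.74

ℓ has direction (-2, 3, 1) through (-5, 12, -12).
Taking (-5, 12, -12) on ℓ with direction v = (-2, 3, 1): w = A − (-5, 12, -12) = (1, -17, 20), and w × v = (-77, -41, -31).
Distance = |w × v| / |v| = √8571 / √14 ≈ 24.74.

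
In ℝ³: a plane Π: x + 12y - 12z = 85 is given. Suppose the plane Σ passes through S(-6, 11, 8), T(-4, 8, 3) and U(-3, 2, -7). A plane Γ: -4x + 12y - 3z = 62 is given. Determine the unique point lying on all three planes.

(1, 5, -2)

ST = (2, -3, -5), SU = (3, -9, -15); a normal to Σ is ST × SU = (0, 15, -9).
Using S: Σ has equation 15y - 9z = 93.
Solving the 3×3 linear system x + 12y - 12z = 85, 15y - 9z = 93, -4x + 12y - 3z = 62 (e.g. by elimination or Cramer's rule, determinant = -225) gives (1, 5, -2).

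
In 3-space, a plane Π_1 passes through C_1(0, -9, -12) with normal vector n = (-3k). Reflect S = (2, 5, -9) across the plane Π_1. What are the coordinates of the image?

(2, 5, -15)

Π_1: n·r = n·C_1 gives -3z = 36.
λ = (n·S − d)/|n|² = (27 − 36)/9 = -1.
Reflection = S − 2λn = (2, 5, -9) − (-2)·(0, 0, -3) = (2, 5, -15).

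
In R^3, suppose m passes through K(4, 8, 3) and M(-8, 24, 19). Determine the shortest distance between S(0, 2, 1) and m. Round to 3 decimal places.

6.800

A direction vector for m is M − K = (-12, 16, 16).
Taking (4, 8, 3) on m with direction v = (-12, 16, 16): w = S − (4, 8, 3) = (-4, -6, -2), and w × v = (-64, 88, -136).
Distance = |w × v| / |v| = √30336 / √656 ≈ 6.800.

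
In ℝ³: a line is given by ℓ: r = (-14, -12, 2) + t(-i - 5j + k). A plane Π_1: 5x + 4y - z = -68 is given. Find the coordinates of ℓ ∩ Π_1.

Substitute r = (-14, -12, 2) + t(-1, -5, 1) into the plane: -120 + (-26)t = -68, so t = -2.
Intersection: (-14, -12, 2) + (-2)·(-1, -5, 1) = (-12, -2, 0).

(-12, -2, 0)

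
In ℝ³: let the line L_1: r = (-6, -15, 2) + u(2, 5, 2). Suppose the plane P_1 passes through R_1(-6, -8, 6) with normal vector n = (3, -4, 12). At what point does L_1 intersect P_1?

(-2, -5, 6)

P_1: n·r = n·R_1 gives 3x - 4y + 12z = 86.
Substitute r = (-6, -15, 2) + t(2, 5, 2) into the plane: 66 + 10t = 86, so t = 2.
Intersection: (-6, -15, 2) + 2·(2, 5, 2) = (-2, -5, 6).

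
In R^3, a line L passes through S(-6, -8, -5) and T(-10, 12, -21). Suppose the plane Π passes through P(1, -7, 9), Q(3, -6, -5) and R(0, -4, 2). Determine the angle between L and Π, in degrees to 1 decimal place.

15.2

A direction vector for L is T − S = (-4, 20, -16).
PQ = (2, 1, -14), PR = (-1, 3, -7); a normal to Π is PQ × PR = (35, 28, 7).
Using P: Π has equation 35x + 28y + 7z = -98.
sin θ = |n·v| / (|n||v|) = |308| / (√2058 · √672) = 0.26190.
θ ≈ 15.2°.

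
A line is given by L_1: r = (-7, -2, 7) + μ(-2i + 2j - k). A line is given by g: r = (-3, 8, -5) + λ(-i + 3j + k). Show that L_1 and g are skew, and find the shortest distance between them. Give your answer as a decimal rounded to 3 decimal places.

13.859

Common perpendicular direction n = (-2, 2, -1) × (-1, 3, 1) = (5, 3, -4).
With w = (-3, 8, -5) − (-7, -2, 7) = (4, 10, -12), w · n = 98.
Since n ≠ 0 the lines are not parallel, and w · n = 98 ≠ 0 so they do not intersect; hence they are skew.
Distance = |w · n| / |n| = |98| / √50 ≈ 13.859.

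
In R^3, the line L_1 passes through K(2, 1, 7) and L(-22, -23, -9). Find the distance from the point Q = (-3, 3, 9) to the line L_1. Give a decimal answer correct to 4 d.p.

5.6448

A direction vector for L_1 is L − K = (-24, -24, -16).
Taking (2, 1, 7) on L_1 with direction v = (-24, -24, -16): w = Q − (2, 1, 7) = (-5, 2, 2), and w × v = (16, -128, 168).
Distance = |w × v| / |v| = √44864 / √1408 ≈ 5.6448.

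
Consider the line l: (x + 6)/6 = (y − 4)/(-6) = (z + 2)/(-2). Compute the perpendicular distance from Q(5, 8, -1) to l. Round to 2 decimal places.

l has direction (6, -6, -2) through (-6, 4, -2).
Taking (-6, 4, -2) on l with direction v = (6, -6, -2): w = Q − (-6, 4, -2) = (11, 4, 1), and w × v = (-2, 28, -90).
Distance = |w × v| / |v| = √8888 / √76 ≈ 10.81.

10.81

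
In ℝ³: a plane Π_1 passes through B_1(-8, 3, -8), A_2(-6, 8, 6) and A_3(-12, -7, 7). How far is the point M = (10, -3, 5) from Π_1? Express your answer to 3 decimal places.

B_1A_2 = (2, 5, 14), B_1A_3 = (-4, -10, 15); a normal to Π_1 is B_1A_2 × B_1A_3 = (215, -86, 0).
Using B_1: Π_1 has equation 215x - 86y = -1978.
n·M − d = (215)·(10) + (-86)·(-3) + (0)·(5) − (-1978) = 4386; |n| = √53621.
Distance = |4386| / √53621 = 4386/√53621 ≈ 18.941.

18.941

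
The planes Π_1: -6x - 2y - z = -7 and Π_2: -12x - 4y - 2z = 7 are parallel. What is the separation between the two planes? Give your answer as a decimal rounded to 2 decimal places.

1.64

Rescale Π_2 by 1/2: -6x - 2y - z = 7/2. Then distance = |-7 − (7/2)| / √41 ≈ 1.64.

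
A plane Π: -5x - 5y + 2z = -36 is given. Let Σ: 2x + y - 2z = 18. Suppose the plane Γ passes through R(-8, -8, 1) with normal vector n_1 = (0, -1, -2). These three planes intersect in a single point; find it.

(6, 0, -3)

Γ: n_1·r = n_1·R gives -y - 2z = 6.
Solving the 3×3 linear system -5x - 5y + 2z = -36, 2x + y - 2z = 18, -y - 2z = 6 (e.g. by elimination or Cramer's rule, determinant = -4) gives (6, 0, -3).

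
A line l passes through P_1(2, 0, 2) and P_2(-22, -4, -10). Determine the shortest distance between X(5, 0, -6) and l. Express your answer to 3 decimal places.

8.498

A direction vector for l is P_2 − P_1 = (-24, -4, -12).
Taking (2, 0, 2) on l with direction v = (-24, -4, -12): w = X − (2, 0, 2) = (3, 0, -8), and w × v = (-32, 228, -12).
Distance = |w × v| / |v| = √53152 / √736 ≈ 8.498.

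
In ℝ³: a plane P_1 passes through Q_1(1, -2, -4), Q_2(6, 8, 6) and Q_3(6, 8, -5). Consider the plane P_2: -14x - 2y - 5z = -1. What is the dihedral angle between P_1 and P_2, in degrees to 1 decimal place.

Q_1Q_2 = (5, 10, 10), Q_1Q_3 = (5, 10, -1); a normal to P_1 is Q_1Q_2 × Q_1Q_3 = (-110, 55, 0).
Using Q_1: P_1 has equation -110x + 55y = -220.
cos θ = |n₁·n₂| / (|n₁||n₂|) = |1430| / (√15125 · √225).
θ = arccos(0.77517) ≈ 39.2°.

39.2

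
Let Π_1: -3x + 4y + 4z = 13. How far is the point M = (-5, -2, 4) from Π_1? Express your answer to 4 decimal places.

n·M − d = (-3)·(-5) + (4)·(-2) + (4)·(4) − 13 = 10; |n| = √41.
Distance = |10| / √41 = 10/√41 ≈ 1.5617.

1.5617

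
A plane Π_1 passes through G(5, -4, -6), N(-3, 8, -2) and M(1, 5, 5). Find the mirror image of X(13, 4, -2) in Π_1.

(-3, -8, 2)

GN = (-8, 12, 4), GM = (-4, 9, 11); a normal to Π_1 is GN × GM = (96, 72, -24).
Using G: Π_1 has equation 96x + 72y - 24z = 336.
λ = (n·X − d)/|n|² = (1584 − 336)/14976 = 1/12.
Reflection = X − 2λn = (13, 4, -2) − (1/6)·(96, 72, -24) = (-3, -8, 2).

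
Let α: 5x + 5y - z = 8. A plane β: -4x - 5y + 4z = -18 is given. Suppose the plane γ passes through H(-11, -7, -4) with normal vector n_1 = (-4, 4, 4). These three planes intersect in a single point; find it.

γ: n_1·r = n_1·H gives -4x + 4y + 4z = 0.
Solving the 3×3 linear system 5x + 5y - z = 8, -4x - 5y + 4z = -18, -4x + 4y + 4z = 0 (e.g. by elimination or Cramer's rule, determinant = -144) gives (-1, 2, -3).

(-1, 2, -3)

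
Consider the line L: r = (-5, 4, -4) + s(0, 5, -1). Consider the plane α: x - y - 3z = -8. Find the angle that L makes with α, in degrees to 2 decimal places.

sin θ = |n·v| / (|n||v|) = |-2| / (√11 · √26) = 0.11826.
θ ≈ 6.79°.

6.79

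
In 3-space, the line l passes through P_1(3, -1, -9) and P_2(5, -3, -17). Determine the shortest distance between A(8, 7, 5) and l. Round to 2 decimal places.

A direction vector for l is P_2 − P_1 = (2, -2, -8).
Taking (3, -1, -9) on l with direction v = (2, -2, -8): w = A − (3, -1, -9) = (5, 8, 14), and w × v = (-36, 68, -26).
Distance = |w × v| / |v| = √6596 / √72 ≈ 9.57.

9.57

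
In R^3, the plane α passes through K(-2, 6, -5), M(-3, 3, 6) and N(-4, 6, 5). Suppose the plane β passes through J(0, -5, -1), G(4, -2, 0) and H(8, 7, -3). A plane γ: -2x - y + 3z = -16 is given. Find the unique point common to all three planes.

KM = (-1, -3, 11), KN = (-2, 0, 10); a normal to α is KM × KN = (-30, -12, -6).
Using K: α has equation -30x - 12y - 6z = 18.
JG = (4, 3, 1), JH = (8, 12, -2); a normal to β is JG × JH = (-18, 16, 24).
Using J: β has equation -18x + 16y + 24z = -104.
Solving the 3×3 linear system -30x - 12y - 6z = 18, -18x + 16y + 24z = -104, -2x - y + 3z = -16 (e.g. by elimination or Cramer's rule, determinant = -2532) gives (0, 1, -5).

(0, 1, -5)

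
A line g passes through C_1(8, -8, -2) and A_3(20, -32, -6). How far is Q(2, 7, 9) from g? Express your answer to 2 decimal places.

A direction vector for g is A_3 − C_1 = (12, -24, -4).
Taking (8, -8, -2) on g with direction v = (12, -24, -4): w = Q − (8, -8, -2) = (-6, 15, 11), and w × v = (204, 108, -36).
Distance = |w × v| / |v| = √54576 / √736 ≈ 8.61.

8.61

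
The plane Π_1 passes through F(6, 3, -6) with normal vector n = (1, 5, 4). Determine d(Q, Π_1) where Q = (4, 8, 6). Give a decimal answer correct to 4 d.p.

10.9555

Π_1: n·r = n·F gives x + 5y + 4z = -3.
n·Q − d = (1)·(4) + (5)·(8) + (4)·(6) − (-3) = 71; |n| = √42.
Distance = |71| / √42 = 71/√42 ≈ 10.9555.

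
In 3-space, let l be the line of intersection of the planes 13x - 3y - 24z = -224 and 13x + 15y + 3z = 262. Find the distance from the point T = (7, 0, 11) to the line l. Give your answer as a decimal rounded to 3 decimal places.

Direction of l: (13, -3, -24) × (13, 15, 3) = (351, -351, 234).
A point on l: solving the two plane equations with x = 7 gives (7, 9, 12).
Taking (7, 9, 12) on l with direction v = (351, -351, 234): w = T − (7, 9, 12) = (0, -9, -1), and w × v = (-2457, -351, 3159).
Distance = |w × v| / |v| = √16139331 / √301158 ≈ 7.321.

7.321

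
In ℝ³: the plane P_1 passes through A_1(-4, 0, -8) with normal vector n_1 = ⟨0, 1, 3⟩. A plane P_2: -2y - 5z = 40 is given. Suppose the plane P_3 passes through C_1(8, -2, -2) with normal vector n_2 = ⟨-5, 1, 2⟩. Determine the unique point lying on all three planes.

(6, 0, -8)

P_1: n_1·r = n_1·A_1 gives y + 3z = -24.
P_3: n_2·r = n_2·C_1 gives -5x + y + 2z = -46.
Solving the 3×3 linear system y + 3z = -24, -2y - 5z = 40, -5x + y + 2z = -46 (e.g. by elimination or Cramer's rule, determinant = -5) gives (6, 0, -8).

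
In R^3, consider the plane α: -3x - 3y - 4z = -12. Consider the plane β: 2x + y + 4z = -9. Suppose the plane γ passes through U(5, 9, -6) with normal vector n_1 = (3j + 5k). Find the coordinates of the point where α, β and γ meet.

γ: n_1·r = n_1·U gives 3y + 5z = -3.
Solving the 3×3 linear system -3x - 3y - 4z = -12, 2x + y + 4z = -9, 3y + 5z = -3 (e.g. by elimination or Cramer's rule, determinant = 27) gives (3, 9, -6).

(3, 9, -6)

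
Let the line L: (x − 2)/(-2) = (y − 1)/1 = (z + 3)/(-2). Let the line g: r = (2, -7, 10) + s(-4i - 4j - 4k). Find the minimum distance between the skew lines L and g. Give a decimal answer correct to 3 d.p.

L has direction (-2, 1, -2) through (2, 1, -3).
Common perpendicular direction n = (-2, 1, -2) × (-4, -4, -4) = (-12, 0, 12).
With w = (2, -7, 10) − (2, 1, -3) = (0, -8, 13), w · n = 156.
Distance = |w · n| / |n| = |156| / √288 ≈ 9.192.

9.192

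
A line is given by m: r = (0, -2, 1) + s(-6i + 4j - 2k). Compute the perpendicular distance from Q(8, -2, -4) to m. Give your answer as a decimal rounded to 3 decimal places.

7.951

Taking (0, -2, 1) on m with direction v = (-6, 4, -2): w = Q − (0, -2, 1) = (8, 0, -5), and w × v = (20, 46, 32).
Distance = |w × v| / |v| = √3540 / √56 ≈ 7.951.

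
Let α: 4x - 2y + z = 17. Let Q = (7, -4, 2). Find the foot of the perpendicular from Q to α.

(3, -2, 1)

Foot = Q − λn with λ = (n·Q − d)/|n|² = (38 − 17)/21 = 1.
Foot = (7, -4, 2) − 1·(4, -2, 1) = (3, -2, 1).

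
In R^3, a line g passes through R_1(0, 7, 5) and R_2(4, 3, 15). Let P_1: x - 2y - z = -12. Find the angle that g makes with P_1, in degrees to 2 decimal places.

A direction vector for g is R_2 − R_1 = (4, -4, 10).
sin θ = |n·v| / (|n||v|) = |2| / (√6 · √132) = 0.07107.
θ ≈ 4.08°.

4.08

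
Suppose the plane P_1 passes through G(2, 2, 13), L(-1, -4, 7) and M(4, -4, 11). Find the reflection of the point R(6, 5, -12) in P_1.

(-18, -13, 18)

GL = (-3, -6, -6), GM = (2, -6, -2); a normal to P_1 is GL × GM = (-24, -18, 30).
Using G: P_1 has equation -24x - 18y + 30z = 306.
λ = (n·R − d)/|n|² = (-594 − 306)/1800 = -1/2.
Reflection = R − 2λn = (6, 5, -12) − (-1)·(-24, -18, 30) = (-18, -13, 18).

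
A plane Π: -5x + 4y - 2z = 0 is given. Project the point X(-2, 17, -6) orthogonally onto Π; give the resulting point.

Foot = X − λn with λ = (n·X − d)/|n|² = (90 − 0)/45 = 2.
Foot = (-2, 17, -6) − 2·(-5, 4, -2) = (8, 9, -2).

(8, 9, -2)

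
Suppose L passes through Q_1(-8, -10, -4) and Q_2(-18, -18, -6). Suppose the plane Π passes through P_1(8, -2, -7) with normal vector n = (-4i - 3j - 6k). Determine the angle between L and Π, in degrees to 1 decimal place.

A direction vector for L is Q_2 − Q_1 = (-10, -8, -2).
Π: n·r = n·P_1 gives -4x - 3y - 6z = 16.
sin θ = |n·v| / (|n||v|) = |76| / (√61 · √168) = 0.75075.
θ ≈ 48.7°.

48.7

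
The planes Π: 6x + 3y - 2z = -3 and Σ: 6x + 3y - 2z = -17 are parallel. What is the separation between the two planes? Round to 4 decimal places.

2.0000

Same normal n = (6, 3, -2) with |n| = √49; distance = |-3 − (-17)| / |n| = 14/√49 ≈ 2.0000.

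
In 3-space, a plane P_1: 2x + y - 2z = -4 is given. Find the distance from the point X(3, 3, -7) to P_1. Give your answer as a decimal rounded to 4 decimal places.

n·X − d = (2)·(3) + (1)·(3) + (-2)·(-7) − (-4) = 27; |n| = √9.
Distance = |27| / √9 = 27/√9 ≈ 9.0000.

9.0000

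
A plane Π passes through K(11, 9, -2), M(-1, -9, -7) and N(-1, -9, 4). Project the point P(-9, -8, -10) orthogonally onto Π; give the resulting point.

(-3, -12, -10)

KM = (-12, -18, -5), KN = (-12, -18, 6); a normal to Π is KM × KN = (-198, 132, 0).
Using K: Π has equation -198x + 132y = -990.
Foot = P − λn with λ = (n·P − d)/|n|² = (726 − (-990))/56628 = 1/33.
Foot = (-9, -8, -10) − (1/33)·(-198, 132, 0) = (-3, -12, -10).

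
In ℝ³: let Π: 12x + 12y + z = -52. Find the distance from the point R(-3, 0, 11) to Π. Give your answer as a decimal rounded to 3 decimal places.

n·R − d = (12)·(-3) + (12)·(0) + (1)·(11) − (-52) = 27; |n| = √289.
Distance = |27| / √289 = 27/√289 ≈ 1.588.

1.588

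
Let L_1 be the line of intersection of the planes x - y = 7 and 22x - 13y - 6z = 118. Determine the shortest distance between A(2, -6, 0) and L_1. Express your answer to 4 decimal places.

Direction of L_1: (1, -1, 0) × (22, -13, -6) = (6, 6, 9).
A point on L_1: solving the two plane equations with x = -1 gives (-1, -8, -6).
Taking (-1, -8, -6) on L_1 with direction v = (6, 6, 9): w = A − (-1, -8, -6) = (3, 2, 6), and w × v = (-18, 9, 6).
Distance = |w × v| / |v| = √441 / √153 ≈ 1.6977.

1.6977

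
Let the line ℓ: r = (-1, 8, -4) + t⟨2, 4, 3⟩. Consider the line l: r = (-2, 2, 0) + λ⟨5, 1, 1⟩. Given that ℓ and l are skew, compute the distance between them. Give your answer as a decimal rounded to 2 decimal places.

6.79

Common perpendicular direction n = (2, 4, 3) × (5, 1, 1) = (1, 13, -18).
With w = (-2, 2, 0) − (-1, 8, -4) = (-1, -6, 4), w · n = -151.
Distance = |w · n| / |n| = |-151| / √494 ≈ 6.79.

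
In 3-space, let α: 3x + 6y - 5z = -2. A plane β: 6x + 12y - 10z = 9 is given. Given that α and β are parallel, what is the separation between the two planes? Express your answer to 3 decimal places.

0.777

Rescale β by 1/2: 3x + 6y - 5z = 9/2. Then distance = |-2 − (9/2)| / √70 ≈ 0.777.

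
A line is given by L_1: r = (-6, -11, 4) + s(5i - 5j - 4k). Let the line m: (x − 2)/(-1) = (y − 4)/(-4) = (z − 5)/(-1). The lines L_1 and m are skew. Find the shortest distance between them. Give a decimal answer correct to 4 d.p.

m has direction (-1, -4, -1) through (2, 4, 5).
Common perpendicular direction n = (5, -5, -4) × (-1, -4, -1) = (-11, 9, -25).
With w = (2, 4, 5) − (-6, -11, 4) = (8, 15, 1), w · n = 22.
Distance = |w · n| / |n| = |22| / √827 ≈ 0.7650.

0.7650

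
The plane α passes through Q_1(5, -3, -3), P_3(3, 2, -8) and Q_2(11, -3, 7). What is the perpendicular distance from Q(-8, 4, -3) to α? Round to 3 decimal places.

12.170

Q_1P_3 = (-2, 5, -5), Q_1Q_2 = (6, 0, 10); a normal to α is Q_1P_3 × Q_1Q_2 = (50, -10, -30).
Using Q_1: α has equation 50x - 10y - 30z = 370.
n·Q − d = (50)·(-8) + (-10)·(4) + (-30)·(-3) − 370 = -720; |n| = √3500.
Distance = |-720| / √3500 = 720/√3500 ≈ 12.170.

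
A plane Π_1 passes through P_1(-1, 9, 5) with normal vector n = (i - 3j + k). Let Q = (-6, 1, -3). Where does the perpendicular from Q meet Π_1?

(-7, 4, -4)

Π_1: n·r = n·P_1 gives x - 3y + z = -23.
Foot = Q − λn with λ = (n·Q − d)/|n|² = (-12 − (-23))/11 = 1.
Foot = (-6, 1, -3) − 1·(1, -3, 1) = (-7, 4, -4).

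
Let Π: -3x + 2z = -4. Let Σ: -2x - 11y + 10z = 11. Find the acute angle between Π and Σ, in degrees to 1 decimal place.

cos θ = |n₁·n₂| / (|n₁||n₂|) = |26| / (√13 · √225).
θ = arccos(0.48074) ≈ 61.3°.

61.3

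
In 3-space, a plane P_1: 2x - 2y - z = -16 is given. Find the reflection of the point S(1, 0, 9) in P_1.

(-3, 4, 11)

λ = (n·S − d)/|n|² = (-7 − (-16))/9 = 1.
Reflection = S − 2λn = (1, 0, 9) − 2·(2, -2, -1) = (-3, 4, 11).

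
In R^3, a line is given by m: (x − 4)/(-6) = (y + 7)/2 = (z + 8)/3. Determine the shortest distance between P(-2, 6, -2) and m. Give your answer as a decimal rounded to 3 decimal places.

10.507

m has direction (-6, 2, 3) through (4, -7, -8).
Taking (4, -7, -8) on m with direction v = (-6, 2, 3): w = P − (4, -7, -8) = (-6, 13, 6), and w × v = (27, -18, 66).
Distance = |w × v| / |v| = √5409 / √49 ≈ 10.507.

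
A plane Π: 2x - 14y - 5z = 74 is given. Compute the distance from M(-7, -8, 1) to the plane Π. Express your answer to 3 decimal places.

1.267

n·M − d = (2)·(-7) + (-14)·(-8) + (-5)·(1) − 74 = 19; |n| = √225.
Distance = |19| / √225 = 19/√225 ≈ 1.267.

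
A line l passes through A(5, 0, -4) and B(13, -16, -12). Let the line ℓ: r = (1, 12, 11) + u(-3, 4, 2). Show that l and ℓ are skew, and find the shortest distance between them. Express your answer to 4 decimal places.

8.0498

A direction vector for l is B − A = (8, -16, -8).
Common perpendicular direction n = (8, -16, -8) × (-3, 4, 2) = (0, 8, -16).
With w = (1, 12, 11) − (5, 0, -4) = (-4, 12, 15), w · n = -144.
Since n ≠ 0 the lines are not parallel, and w · n = -144 ≠ 0 so they do not intersect; hence they are skew.
Distance = |w · n| / |n| = |-144| / √320 ≈ 8.0498.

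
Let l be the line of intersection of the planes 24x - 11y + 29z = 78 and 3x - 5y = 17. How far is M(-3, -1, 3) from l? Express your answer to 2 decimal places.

Direction of l: (24, -11, 29) × (3, -5, 0) = (145, 87, -87).
A point on l: solving the two plane equations with x = -1 gives (-1, -4, 2).
Taking (-1, -4, 2) on l with direction v = (145, 87, -87): w = M − (-1, -4, 2) = (-2, 3, 1), and w × v = (-348, -29, -609).
Distance = |w × v| / |v| = √492826 / √36163 ≈ 3.69.

3.69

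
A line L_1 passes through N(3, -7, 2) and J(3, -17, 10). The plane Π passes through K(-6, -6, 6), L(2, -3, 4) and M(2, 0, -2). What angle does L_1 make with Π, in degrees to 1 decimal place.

24.1

A direction vector for L_1 is J − N = (0, -10, 8).
KL = (8, 3, -2), KM = (8, 6, -8); a normal to Π is KL × KM = (-12, 48, 24).
Using K: Π has equation -12x + 48y + 24z = -72.
sin θ = |n·v| / (|n||v|) = |-288| / (√3024 · √164) = 0.40896.
θ ≈ 24.1°.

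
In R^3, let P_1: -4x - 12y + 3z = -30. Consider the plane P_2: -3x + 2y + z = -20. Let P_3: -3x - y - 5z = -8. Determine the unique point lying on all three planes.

Solving the 3×3 linear system -4x - 12y + 3z = -30, -3x + 2y + z = -20, -3x - y - 5z = -8 (e.g. by elimination or Cramer's rule, determinant = 279) gives (6, 0, -2).

(6, 0, -2)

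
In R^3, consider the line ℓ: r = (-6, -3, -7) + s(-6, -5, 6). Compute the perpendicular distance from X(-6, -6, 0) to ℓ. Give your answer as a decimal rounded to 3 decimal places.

Taking (-6, -3, -7) on ℓ with direction v = (-6, -5, 6): w = X − (-6, -3, -7) = (0, -3, 7), and w × v = (17, -42, -18).
Distance = |w × v| / |v| = √2377 / √97 ≈ 4.950.

4.950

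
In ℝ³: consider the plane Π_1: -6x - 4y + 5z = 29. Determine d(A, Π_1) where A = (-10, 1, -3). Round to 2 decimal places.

1.37

n·A − d = (-6)·(-10) + (-4)·(1) + (5)·(-3) − 29 = 12; |n| = √77.
Distance = |12| / √77 = 12/√77 ≈ 1.37.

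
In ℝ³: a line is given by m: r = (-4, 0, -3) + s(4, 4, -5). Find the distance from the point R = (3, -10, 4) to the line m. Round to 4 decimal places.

12.6193

Taking (-4, 0, -3) on m with direction v = (4, 4, -5): w = R − (-4, 0, -3) = (7, -10, 7), and w × v = (22, 63, 68).
Distance = |w × v| / |v| = √9077 / √57 ≈ 12.6193.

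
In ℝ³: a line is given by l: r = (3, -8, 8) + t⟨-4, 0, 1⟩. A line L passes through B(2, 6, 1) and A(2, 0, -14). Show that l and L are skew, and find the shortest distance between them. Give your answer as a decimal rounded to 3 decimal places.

15.624

A direction vector for L is A − B = (0, -6, -15).
Common perpendicular direction n = (-4, 0, 1) × (0, -6, -15) = (6, -60, 24).
With w = (2, 6, 1) − (3, -8, 8) = (-1, 14, -7), w · n = -1014.
Since n ≠ 0 the lines are not parallel, and w · n = -1014 ≠ 0 so they do not intersect; hence they are skew.
Distance = |w · n| / |n| = |-1014| / √4212 ≈ 15.624.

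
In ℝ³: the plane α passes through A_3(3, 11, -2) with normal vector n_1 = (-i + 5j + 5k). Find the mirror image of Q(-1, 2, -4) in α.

α: n_1·r = n_1·A_3 gives -x + 5y + 5z = 42.
λ = (n·Q − d)/|n|² = (-9 − 42)/51 = -1.
Reflection = Q − 2λn = (-1, 2, -4) − (-2)·(-1, 5, 5) = (-3, 12, 6).

(-3, 12, 6)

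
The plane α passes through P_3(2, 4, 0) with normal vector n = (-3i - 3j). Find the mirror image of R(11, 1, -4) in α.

(5, -5, -4)

α: n·r = n·P_3 gives -3x - 3y = -18.
λ = (n·R − d)/|n|² = (-36 − (-18))/18 = -1.
Reflection = R − 2λn = (11, 1, -4) − (-2)·(-3, -3, 0) = (5, -5, -4).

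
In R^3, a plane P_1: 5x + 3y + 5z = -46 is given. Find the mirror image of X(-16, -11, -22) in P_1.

λ = (n·X − d)/|n|² = (-223 − (-46))/59 = -3.
Reflection = X − 2λn = (-16, -11, -22) − (-6)·(5, 3, 5) = (14, 7, 8).

(14, 7, 8)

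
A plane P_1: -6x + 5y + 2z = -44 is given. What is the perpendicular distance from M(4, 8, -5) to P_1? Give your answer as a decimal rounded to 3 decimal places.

n·M − d = (-6)·(4) + (5)·(8) + (2)·(-5) − (-44) = 50; |n| = √65.
Distance = |50| / √65 = 50/√65 ≈ 6.202.

6.202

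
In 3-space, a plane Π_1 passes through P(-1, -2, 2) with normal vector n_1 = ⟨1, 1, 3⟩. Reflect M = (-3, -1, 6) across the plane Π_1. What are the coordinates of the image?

(-5, -3, 0)

Π_1: n_1·r = n_1·P gives x + y + 3z = 3.
λ = (n·M − d)/|n|² = (14 − 3)/11 = 1.
Reflection = M − 2λn = (-3, -1, 6) − 2·(1, 1, 3) = (-5, -3, 0).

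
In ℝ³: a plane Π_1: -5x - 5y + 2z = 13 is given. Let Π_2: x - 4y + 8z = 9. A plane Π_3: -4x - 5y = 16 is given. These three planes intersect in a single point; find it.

Solving the 3×3 linear system -5x - 5y + 2z = 13, x - 4y + 8z = 9, -4x - 5y = 16 (e.g. by elimination or Cramer's rule, determinant = -82) gives (1, -4, -1).

(1, -4, -1)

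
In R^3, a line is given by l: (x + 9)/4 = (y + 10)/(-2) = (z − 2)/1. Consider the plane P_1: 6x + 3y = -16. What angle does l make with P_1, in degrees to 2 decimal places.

l has direction (4, -2, 1) through (-9, -10, 2).
sin θ = |n·v| / (|n||v|) = |18| / (√45 · √21) = 0.58554.
θ ≈ 35.84°.

35.84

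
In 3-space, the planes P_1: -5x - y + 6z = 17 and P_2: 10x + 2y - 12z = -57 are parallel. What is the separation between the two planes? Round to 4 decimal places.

1.4605

Rescale P_2 by 1/(-2): -5x - y + 6z = 57/2. Then distance = |17 − (57/2)| / √62 ≈ 1.4605.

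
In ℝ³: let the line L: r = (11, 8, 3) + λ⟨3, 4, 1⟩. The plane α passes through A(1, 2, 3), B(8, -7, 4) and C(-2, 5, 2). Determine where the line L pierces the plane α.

AB = (7, -9, 1), AC = (-3, 3, -1); a normal to α is AB × AC = (6, 4, -6).
Using A: α has equation 6x + 4y - 6z = -4.
Substitute r = (11, 8, 3) + t(3, 4, 1) into the plane: 80 + 28t = -4, so t = -3.
Intersection: (11, 8, 3) + (-3)·(3, 4, 1) = (2, -4, 0).

(2, -4, 0)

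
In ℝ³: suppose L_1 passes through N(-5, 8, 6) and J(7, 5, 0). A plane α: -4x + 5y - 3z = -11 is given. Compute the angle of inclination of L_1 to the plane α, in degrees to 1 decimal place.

A direction vector for L_1 is J − N = (12, -3, -6).
sin θ = |n·v| / (|n||v|) = |-45| / (√50 · √189) = 0.46291.
θ ≈ 27.6°.

27.6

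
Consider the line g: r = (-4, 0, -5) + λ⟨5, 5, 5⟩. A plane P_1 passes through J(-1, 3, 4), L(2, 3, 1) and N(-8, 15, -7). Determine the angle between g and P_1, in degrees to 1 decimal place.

78.6

JL = (3, 0, -3), JN = (-7, 12, -11); a normal to P_1 is JL × JN = (36, 54, 36).
Using J: P_1 has equation 36x + 54y + 36z = 270.
sin θ = |n·v| / (|n||v|) = |630| / (√5508 · √75) = 0.98020.
θ ≈ 78.6°.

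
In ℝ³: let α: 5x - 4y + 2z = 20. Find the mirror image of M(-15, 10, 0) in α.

λ = (n·M − d)/|n|² = (-115 − 20)/45 = -3.
Reflection = M − 2λn = (-15, 10, 0) − (-6)·(5, -4, 2) = (15, -14, 12).

(15, -14, 12)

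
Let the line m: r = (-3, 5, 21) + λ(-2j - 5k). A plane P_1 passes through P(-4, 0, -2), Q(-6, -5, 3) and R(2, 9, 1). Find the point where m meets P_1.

PQ = (-2, -5, 5), PR = (6, 9, 3); a normal to P_1 is PQ × PR = (-60, 36, 12).
Using P: P_1 has equation -60x + 36y + 12z = 216.
Substitute r = (-3, 5, 21) + t(0, -2, -5) into the plane: 612 + (-132)t = 216, so t = 3.
Intersection: (-3, 5, 21) + 3·(0, -2, -5) = (-3, -1, 6).

(-3, -1, 6)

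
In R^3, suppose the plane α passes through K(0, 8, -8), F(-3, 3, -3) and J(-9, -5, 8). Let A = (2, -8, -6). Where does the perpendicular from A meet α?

(-3, -7, -8)

KF = (-3, -5, 5), KJ = (-9, -13, 16); a normal to α is KF × KJ = (-15, 3, -6).
Using K: α has equation -15x + 3y - 6z = 72.
Foot = A − λn with λ = (n·A − d)/|n|² = (-18 − 72)/270 = -1/3.
Foot = (2, -8, -6) − (-1/3)·(-15, 3, -6) = (-3, -7, -8).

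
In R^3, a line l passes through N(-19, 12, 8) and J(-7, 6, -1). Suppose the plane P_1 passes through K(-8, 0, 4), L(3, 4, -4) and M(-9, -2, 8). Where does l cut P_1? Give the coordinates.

A direction vector for l is J − N = (12, -6, -9).
KL = (11, 4, -8), KM = (-1, -2, 4); a normal to P_1 is KL × KM = (0, -36, -18).
Using K: P_1 has equation -36y - 18z = -72.
Substitute r = (-19, 12, 8) + t(12, -6, -9) into the plane: -576 + 378t = -72, so t = 4/3.
Intersection: (-19, 12, 8) + (4/3)·(12, -6, -9) = (-3, 4, -4).

(-3, 4, -4)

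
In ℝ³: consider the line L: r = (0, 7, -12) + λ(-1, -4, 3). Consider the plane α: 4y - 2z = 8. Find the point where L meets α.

(-2, -1, -6)

Substitute r = (0, 7, -12) + t(-1, -4, 3) into the plane: 52 + (-22)t = 8, so t = 2.
Intersection: (0, 7, -12) + 2·(-1, -4, 3) = (-2, -1, -6).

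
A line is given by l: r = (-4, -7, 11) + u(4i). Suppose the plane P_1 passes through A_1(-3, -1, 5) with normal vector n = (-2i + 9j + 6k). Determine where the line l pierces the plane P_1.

P_1: n·r = n·A_1 gives -2x + 9y + 6z = 27.
Substitute r = (-4, -7, 11) + t(4, 0, 0) into the plane: 11 + (-8)t = 27, so t = -2.
Intersection: (-4, -7, 11) + (-2)·(4, 0, 0) = (-12, -7, 11).

(-12, -7, 11)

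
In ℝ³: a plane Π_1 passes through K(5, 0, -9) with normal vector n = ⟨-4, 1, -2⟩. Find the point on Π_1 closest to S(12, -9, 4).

Π_1: n·r = n·K gives -4x + y - 2z = -2.
Foot = S − λn with λ = (n·S − d)/|n|² = (-65 − (-2))/21 = -3.
Foot = (12, -9, 4) − (-3)·(-4, 1, -2) = (0, -6, -2).

(0, -6, -2)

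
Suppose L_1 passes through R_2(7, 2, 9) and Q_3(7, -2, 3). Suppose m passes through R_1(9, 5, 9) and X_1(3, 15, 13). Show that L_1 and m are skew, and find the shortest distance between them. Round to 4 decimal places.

3.1762

A direction vector for L_1 is Q_3 − R_2 = (0, -4, -6).
A direction vector for m is X_1 − R_1 = (-6, 10, 4).
Common perpendicular direction n = (0, -4, -6) × (-6, 10, 4) = (44, 36, -24).
With w = (9, 5, 9) − (7, 2, 9) = (2, 3, 0), w · n = 196.
Since n ≠ 0 the lines are not parallel, and w · n = 196 ≠ 0 so they do not intersect; hence they are skew.
Distance = |w · n| / |n| = |196| / √3808 ≈ 3.1762.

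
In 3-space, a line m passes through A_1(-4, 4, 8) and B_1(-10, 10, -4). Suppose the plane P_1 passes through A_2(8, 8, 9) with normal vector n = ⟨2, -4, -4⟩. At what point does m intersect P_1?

A direction vector for m is B_1 − A_1 = (-6, 6, -12).
P_1: n·r = n·A_2 gives 2x - 4y - 4z = -52.
Substitute r = (-4, 4, 8) + t(-6, 6, -12) into the plane: -56 + 12t = -52, so t = 1/3.
Intersection: (-4, 4, 8) + (1/3)·(-6, 6, -12) = (-6, 6, 4).

(-6, 6, 4)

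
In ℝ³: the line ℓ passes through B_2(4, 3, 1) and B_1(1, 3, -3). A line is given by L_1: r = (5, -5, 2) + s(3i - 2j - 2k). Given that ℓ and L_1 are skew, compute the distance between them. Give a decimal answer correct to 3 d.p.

6.896

A direction vector for ℓ is B_1 − B_2 = (-3, 0, -4).
Common perpendicular direction n = (-3, 0, -4) × (3, -2, -2) = (-8, -18, 6).
With w = (5, -5, 2) − (4, 3, 1) = (1, -8, 1), w · n = 142.
Distance = |w · n| / |n| = |142| / √424 ≈ 6.896.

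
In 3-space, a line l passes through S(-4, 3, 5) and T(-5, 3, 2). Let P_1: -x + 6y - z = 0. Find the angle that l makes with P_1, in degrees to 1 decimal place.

11.8

A direction vector for l is T − S = (-1, 0, -3).
sin θ = |n·v| / (|n||v|) = |4| / (√38 · √10) = 0.20520.
θ ≈ 11.8°.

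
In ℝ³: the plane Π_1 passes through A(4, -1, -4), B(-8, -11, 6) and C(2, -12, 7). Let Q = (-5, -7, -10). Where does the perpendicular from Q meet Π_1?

AB = (-12, -10, 10), AC = (-2, -11, 11); a normal to Π_1 is AB × AC = (0, 112, 112).
Using A: Π_1 has equation 112y + 112z = -560.
Foot = Q − λn with λ = (n·Q − d)/|n|² = (-1904 − (-560))/25088 = -3/56.
Foot = (-5, -7, -10) − (-3/56)·(0, 112, 112) = (-5, -1, -4).

(-5, -1, -4)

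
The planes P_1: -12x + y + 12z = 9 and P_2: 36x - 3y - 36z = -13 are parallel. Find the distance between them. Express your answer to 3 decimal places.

0.275

Rescale P_2 by 1/(-3): -12x + y + 12z = 13/3. Then distance = |9 − (13/3)| / √289 ≈ 0.275.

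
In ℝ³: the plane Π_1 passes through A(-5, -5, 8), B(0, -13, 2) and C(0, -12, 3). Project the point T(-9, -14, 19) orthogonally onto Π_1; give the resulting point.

AB = (5, -8, -6), AC = (5, -7, -5); a normal to Π_1 is AB × AC = (-2, -5, 5).
Using A: Π_1 has equation -2x - 5y + 5z = 75.
Foot = T − λn with λ = (n·T − d)/|n|² = (183 − 75)/54 = 2.
Foot = (-9, -14, 19) − 2·(-2, -5, 5) = (-5, -4, 9).

(-5, -4, 9)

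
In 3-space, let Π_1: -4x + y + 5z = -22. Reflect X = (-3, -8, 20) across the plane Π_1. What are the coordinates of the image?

λ = (n·X − d)/|n|² = (104 − (-22))/42 = 3.
Reflection = X − 2λn = (-3, -8, 20) − 6·(-4, 1, 5) = (21, -14, -10).

(21, -14, -10)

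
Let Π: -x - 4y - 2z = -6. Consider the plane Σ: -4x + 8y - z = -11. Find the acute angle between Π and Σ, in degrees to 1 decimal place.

50.9

cos θ = |n₁·n₂| / (|n₁||n₂|) = |-26| / (√21 · √81).
θ = arccos(0.63041) ≈ 50.9°.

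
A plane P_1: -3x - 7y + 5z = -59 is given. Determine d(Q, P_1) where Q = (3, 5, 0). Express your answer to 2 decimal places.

1.65

n·Q − d = (-3)·(3) + (-7)·(5) + (5)·(0) − (-59) = 15; |n| = √83.
Distance = |15| / √83 = 15/√83 ≈ 1.65.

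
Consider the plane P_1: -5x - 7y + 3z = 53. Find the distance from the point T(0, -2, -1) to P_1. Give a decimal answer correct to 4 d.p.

n·T − d = (-5)·(0) + (-7)·(-2) + (3)·(-1) − 53 = -42; |n| = √83.
Distance = |-42| / √83 = 42/√83 ≈ 4.6101.

4.6101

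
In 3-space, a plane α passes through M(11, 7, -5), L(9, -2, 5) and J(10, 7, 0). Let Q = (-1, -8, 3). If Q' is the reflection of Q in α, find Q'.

(19, -8, 7)

ML = (-2, -9, 10), MJ = (-1, 0, 5); a normal to α is ML × MJ = (-45, 0, -9).
Using M: α has equation -45x - 9z = -450.
λ = (n·Q − d)/|n|² = (18 − (-450))/2106 = 2/9.
Reflection = Q − 2λn = (-1, -8, 3) − (4/9)·(-45, 0, -9) = (19, -8, 7).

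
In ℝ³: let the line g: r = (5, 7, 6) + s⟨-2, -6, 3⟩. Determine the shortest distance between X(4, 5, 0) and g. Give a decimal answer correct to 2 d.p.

Taking (5, 7, 6) on g with direction v = (-2, -6, 3): w = X − (5, 7, 6) = (-1, -2, -6), and w × v = (-42, 15, 2).
Distance = |w × v| / |v| = √1993 / √49 ≈ 6.38.

6.38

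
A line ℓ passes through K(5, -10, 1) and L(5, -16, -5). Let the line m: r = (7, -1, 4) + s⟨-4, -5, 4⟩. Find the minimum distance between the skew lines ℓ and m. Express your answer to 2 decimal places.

A direction vector for ℓ is L − K = (0, -6, -6).
Common perpendicular direction n = (0, -6, -6) × (-4, -5, 4) = (-54, 24, -24).
With w = (7, -1, 4) − (5, -10, 1) = (2, 9, 3), w · n = 36.
Distance = |w · n| / |n| = |36| / √4068 ≈ 0.56.

0.56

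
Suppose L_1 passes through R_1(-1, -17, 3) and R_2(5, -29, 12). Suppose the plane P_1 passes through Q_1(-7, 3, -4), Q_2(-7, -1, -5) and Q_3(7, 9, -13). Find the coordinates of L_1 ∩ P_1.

(-7, -5, -6)

A direction vector for L_1 is R_2 − R_1 = (6, -12, 9).
Q_1Q_2 = (0, -4, -1), Q_1Q_3 = (14, 6, -9); a normal to P_1 is Q_1Q_2 × Q_1Q_3 = (42, -14, 56).
Using Q_1: P_1 has equation 42x - 14y + 56z = -560.
Substitute r = (-1, -17, 3) + t(6, -12, 9) into the plane: 364 + 924t = -560, so t = -1.
Intersection: (-1, -17, 3) + (-1)·(6, -12, 9) = (-7, -5, -6).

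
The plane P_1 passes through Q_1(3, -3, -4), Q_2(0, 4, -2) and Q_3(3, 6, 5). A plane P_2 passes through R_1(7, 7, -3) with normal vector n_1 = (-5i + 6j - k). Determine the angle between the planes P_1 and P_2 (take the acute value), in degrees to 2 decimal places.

85.56

Q_1Q_2 = (-3, 7, 2), Q_1Q_3 = (0, 9, 9); a normal to P_1 is Q_1Q_2 × Q_1Q_3 = (45, 27, -27).
Using Q_1: P_1 has equation 45x + 27y - 27z = 162.
P_2: n_1·r = n_1·R_1 gives -5x + 6y - z = 10.
cos θ = |n₁·n₂| / (|n₁||n₂|) = |-36| / (√3483 · √62).
θ = arccos(0.07747) ≈ 85.56°.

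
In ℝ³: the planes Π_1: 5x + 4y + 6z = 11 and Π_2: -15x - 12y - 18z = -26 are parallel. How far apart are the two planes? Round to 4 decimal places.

Rescale Π_2 by 1/(-3): 5x + 4y + 6z = 26/3. Then distance = |11 − (26/3)| / √77 ≈ 0.2659.

0.2659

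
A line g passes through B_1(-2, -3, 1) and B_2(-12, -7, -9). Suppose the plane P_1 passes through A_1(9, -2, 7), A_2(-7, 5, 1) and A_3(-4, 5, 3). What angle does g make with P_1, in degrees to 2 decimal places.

1.89

A direction vector for g is B_2 − B_1 = (-10, -4, -10).
A_1A_2 = (-16, 7, -6), A_1A_3 = (-13, 7, -4); a normal to P_1 is A_1A_2 × A_1A_3 = (14, 14, -21).
Using A_1: P_1 has equation 14x + 14y - 21z = -49.
sin θ = |n·v| / (|n||v|) = |14| / (√833 · √216) = 0.03300.
θ ≈ 1.89°.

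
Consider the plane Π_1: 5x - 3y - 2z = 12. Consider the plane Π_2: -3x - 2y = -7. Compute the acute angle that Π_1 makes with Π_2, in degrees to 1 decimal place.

66.1

cos θ = |n₁·n₂| / (|n₁||n₂|) = |-9| / (√38 · √13).
θ = arccos(0.40493) ≈ 66.1°.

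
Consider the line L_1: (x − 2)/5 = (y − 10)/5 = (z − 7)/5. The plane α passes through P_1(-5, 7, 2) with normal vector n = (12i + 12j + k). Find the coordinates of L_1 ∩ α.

(-3, 5, 2)

L_1 has direction (5, 5, 5) through (2, 10, 7).
α: n·r = n·P_1 gives 12x + 12y + z = 26.
Substitute r = (2, 10, 7) + t(5, 5, 5) into the plane: 151 + 125t = 26, so t = -1.
Intersection: (2, 10, 7) + (-1)·(5, 5, 5) = (-3, 5, 2).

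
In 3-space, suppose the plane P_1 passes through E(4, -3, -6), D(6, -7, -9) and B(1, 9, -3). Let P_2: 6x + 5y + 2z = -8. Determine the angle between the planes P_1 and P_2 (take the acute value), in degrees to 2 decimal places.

ED = (2, -4, -3), EB = (-3, 12, 3); a normal to P_1 is ED × EB = (24, 3, 12).
Using E: P_1 has equation 24x + 3y + 12z = 15.
cos θ = |n₁·n₂| / (|n₁||n₂|) = |183| / (√729 · √65).
θ = arccos(0.84068) ≈ 32.79°.

32.79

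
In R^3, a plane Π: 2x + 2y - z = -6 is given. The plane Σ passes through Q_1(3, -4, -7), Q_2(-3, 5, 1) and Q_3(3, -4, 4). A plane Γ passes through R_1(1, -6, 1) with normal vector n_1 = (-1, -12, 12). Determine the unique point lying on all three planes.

(1, -1, 6)

Q_1Q_2 = (-6, 9, 8), Q_1Q_3 = (0, 0, 11); a normal to Σ is Q_1Q_2 × Q_1Q_3 = (99, 66, 0).
Using Q_1: Σ has equation 99x + 66y = 33.
Γ: n_1·r = n_1·R_1 gives -x - 12y + 12z = 83.
Solving the 3×3 linear system 2x + 2y - z = -6, 99x + 66y = 33, -x - 12y + 12z = 83 (e.g. by elimination or Cramer's rule, determinant = 330) gives (1, -1, 6).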